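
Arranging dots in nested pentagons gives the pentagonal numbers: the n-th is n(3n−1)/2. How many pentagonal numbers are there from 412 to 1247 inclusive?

13

The n-th pentagonal number is n(3n−1)/2.
Smallest index with value ≥ 412: n = 17 (giving 425).
Largest index with value ≤ 1247: n = 29 (giving 1247).
Indices 17 through 29: 13 terms.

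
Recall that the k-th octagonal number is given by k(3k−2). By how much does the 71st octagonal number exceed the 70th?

Consecutive octagonal numbers differ by 6n − 5: here 6·71 − 5 = 421.

421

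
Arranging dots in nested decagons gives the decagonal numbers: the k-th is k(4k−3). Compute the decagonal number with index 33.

The 33rd decagonal number is n(4n−3) with n = 33.
33·(4·33 − 3) = 33·129 = 4257.

4257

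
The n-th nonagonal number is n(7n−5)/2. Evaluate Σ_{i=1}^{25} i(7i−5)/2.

18525

Σ i(7i−5)/2 = (7Σi² − 5Σi) / 2 over i = 1..25.
Σi = 325 and Σi² = 5525.
(7·5525 − 5·325) / 2 = 37050/2 = 18525.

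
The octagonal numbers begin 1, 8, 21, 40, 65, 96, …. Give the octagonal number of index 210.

The 210th octagonal number is n(3n−2) with n = 210.
210·(3·210 − 2) = 210·628 = 131880.

131880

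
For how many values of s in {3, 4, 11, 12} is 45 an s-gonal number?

s = 3: P(3, 9) = 45. ✓
s = 4: P(4, 6) = 36 and P(4, 7) = 49; 45 is not s-gonal.
s = 11: P(11, 3) = 30 and P(11, 4) = 58; 45 is not s-gonal.
s = 12: P(12, 3) = 33 and P(12, 4) = 64; 45 is not s-gonal.
Hits: s ∈ {3} → 1.

1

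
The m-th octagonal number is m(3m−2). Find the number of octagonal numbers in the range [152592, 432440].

The n-th octagonal number is n(3n−2).
Smallest index with value ≥ 152592: n = 226 (giving 152776).
Largest index with value ≤ 432440: n = 380 (giving 432440).
Indices 226 through 380: 155 terms.

155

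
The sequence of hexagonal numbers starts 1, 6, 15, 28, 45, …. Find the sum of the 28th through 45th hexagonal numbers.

Σ i(2i−1) = 2Σi² − Σi over i = 28..45.
Σi = 1035 − 378 = 657 and Σi² = 31395 − 6930 = 24465.
2·24465 − 1·657 = 48273.

48273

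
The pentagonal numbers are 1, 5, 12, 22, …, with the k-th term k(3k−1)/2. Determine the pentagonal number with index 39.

39·(3·39 − 1)/2 = 39·116/2 = 39·58 = 2262.

2262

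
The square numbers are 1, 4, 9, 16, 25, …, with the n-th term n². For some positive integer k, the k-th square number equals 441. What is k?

We need n² = 441, so n = √441 = 21.

21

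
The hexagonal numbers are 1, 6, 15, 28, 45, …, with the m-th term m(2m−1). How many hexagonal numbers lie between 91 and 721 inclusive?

The n-th hexagonal number is n(2n−1).
Smallest index with value ≥ 91: n = 7 (giving 91).
Largest index with value ≤ 721: n = 19 (giving 703).
Indices 7 through 19: 13 terms.

13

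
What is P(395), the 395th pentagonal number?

The 395th pentagonal number is n(3n−1)/2 with n = 395.
395·(3·395 − 1)/2 = 395·1184/2 = 395·592 = 233840.

233840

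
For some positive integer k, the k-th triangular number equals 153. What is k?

17

Set n(n+1)/2 = 153, giving n² + n − 306 = 0.
The discriminant is 1 + 8·153 = 1225, and √1225 = 35.
So n = (-1 + 35) / 2 = 34/2 = 17.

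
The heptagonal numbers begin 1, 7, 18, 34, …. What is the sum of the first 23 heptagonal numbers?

10396

Σ i(5i−3)/2 = (5Σi² − 3Σi) / 2 over i = 1..23.
Σi = 276 and Σi² = 4324.
(5·4324 − 3·276) / 2 = 20792/2 = 10396.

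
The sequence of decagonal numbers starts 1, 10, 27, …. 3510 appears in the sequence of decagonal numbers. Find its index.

30

Set n(4n−3) = 3510, giving 4n² − 3n − 3510 = 0.
The discriminant is 9 + 16·3510 = 56169, and √56169 = 237.
So n = (3 + 237) / 8 = 240/8 = 30.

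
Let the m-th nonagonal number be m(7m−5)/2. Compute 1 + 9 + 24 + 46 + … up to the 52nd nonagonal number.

Σ i(7i−5)/2 = (7Σi² − 5Σi) / 2 over i = 1..52.
Σi = 1378 and Σi² = 48230.
(7·48230 − 5·1378) / 2 = 330720/2 = 165360.

165360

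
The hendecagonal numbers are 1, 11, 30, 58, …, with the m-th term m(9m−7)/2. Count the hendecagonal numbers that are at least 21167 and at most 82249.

67

The n-th hendecagonal number is n(9n−7)/2.
Smallest index with value ≥ 21167: n = 69 (giving 21183).
Largest index with value ≤ 82249: n = 135 (giving 81540).
Indices 69 through 135: 67 terms.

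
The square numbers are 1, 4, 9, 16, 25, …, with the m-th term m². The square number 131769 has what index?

363

We need n² = 131769, so n = √131769 = 363.
Check: 363² = 131769. ✓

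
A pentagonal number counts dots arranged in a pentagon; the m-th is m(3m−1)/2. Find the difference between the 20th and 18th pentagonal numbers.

20·(3·20 − 1)/2 = 590 and 18·(3·18 − 1)/2 = 477.
Difference: 590 − 477 = 113.

113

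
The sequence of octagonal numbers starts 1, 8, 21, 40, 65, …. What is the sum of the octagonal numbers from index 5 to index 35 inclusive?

43400

Σ i(3i−2) = 3Σi² − 2Σi over i = 5..35.
Σi = 630 − 10 = 620 and Σi² = 14910 − 30 = 14880.
3·14880 − 2·620 = 43400.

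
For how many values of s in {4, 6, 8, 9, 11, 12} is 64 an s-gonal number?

s = 4: P(4, 8) = 64. ✓
s = 6: P(6, 5) = 45 and P(6, 6) = 66; 64 is not s-gonal.
s = 8: P(8, 4) = 40 and P(8, 5) = 65; 64 is not s-gonal.
s = 9: P(9, 4) = 46 and P(9, 5) = 75; 64 is not s-gonal.
s = 11: P(11, 4) = 58 and P(11, 5) = 95; 64 is not s-gonal.
s = 12: P(12, 4) = 64. ✓
Hits: s ∈ {4, 12} → 2.

2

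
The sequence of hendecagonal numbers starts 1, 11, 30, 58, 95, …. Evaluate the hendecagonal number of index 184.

The 184th hendecagonal number is n(9n−7)/2 with n = 184.
184·(9·184 − 7)/2 = 184·1649/2 = 151708.

151708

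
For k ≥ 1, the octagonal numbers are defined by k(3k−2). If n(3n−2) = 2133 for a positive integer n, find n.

Set n(3n−2) = 2133, giving 3n² − 2n − 2133 = 0.
So n = (2 + 160) / 6 = 162/6 = 27.

27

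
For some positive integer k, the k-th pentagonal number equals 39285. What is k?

162

Set n(3n−1)/2 = 39285, giving 3n² − n − 78570 = 0.
The discriminant is 1 + 24·39285 = 942841, and √942841 = 971.
So n = (1 + 971) / 6 = 972/6 = 162.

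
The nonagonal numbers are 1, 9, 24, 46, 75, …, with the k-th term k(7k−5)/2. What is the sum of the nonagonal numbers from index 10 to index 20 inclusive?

Σ i(7i−5)/2 = (7Σi² − 5Σi) / 2 over i = 10..20.
Σi = 210 − 45 = 165 and Σi² = 2870 − 285 = 2585.
(7·2585 − 5·165) / 2 = 17270/2 = 8635.

8635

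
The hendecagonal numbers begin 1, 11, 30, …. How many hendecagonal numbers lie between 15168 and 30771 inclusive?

The n-th hendecagonal number is n(9n−7)/2.
Smallest index with value ≥ 15168: n = 59 (giving 15458).
Largest index with value ≤ 30771: n = 83 (giving 30710).
Indices 59 through 83: 25 terms.

25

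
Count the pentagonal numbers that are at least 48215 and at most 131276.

117

The n-th pentagonal number is n(3n−1)/2.
Smallest index with value ≥ 48215: n = 180 (giving 48510).
Largest index with value ≤ 131276: n = 296 (giving 131276).
Indices 180 through 296: 117 terms.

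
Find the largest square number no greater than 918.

Solve n² ≤ 918 for integer n.
n = 30 gives 900 ≤ 918, while n = 31 gives 961 > 918; so the answer is 900.

900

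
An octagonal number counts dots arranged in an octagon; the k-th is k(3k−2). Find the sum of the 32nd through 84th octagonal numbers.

565934

Σ i(3i−2) = 3Σi² − 2Σi over i = 32..84.
Σi = 3570 − 496 = 3074 and Σi² = 201110 − 10416 = 190694.
3·190694 − 2·3074 = 565934.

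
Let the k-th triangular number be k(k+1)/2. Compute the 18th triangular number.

171

The 18th triangular number is n(n+1)/2 with n = 18.
18·19/2 = 342/2 = 171.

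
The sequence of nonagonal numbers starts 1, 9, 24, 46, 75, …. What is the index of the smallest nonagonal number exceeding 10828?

Solve n(7n−5)/2 > 10828 for integer n.
The largest n with value ≤ 10828 is 55 (since 10450 ≤ 10828 < 10836), so the first above is n = 56, value 10836.

56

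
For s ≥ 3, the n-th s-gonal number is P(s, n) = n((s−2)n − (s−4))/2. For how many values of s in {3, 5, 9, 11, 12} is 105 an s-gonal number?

s = 3: P(3, 14) = 105. ✓
s = 5: P(5, 8) = 92 and P(5, 9) = 117; 105 is not s-gonal.
s = 9: P(9, 5) = 75 and P(9, 6) = 111; 105 is not s-gonal.
s = 11: P(11, 5) = 95 and P(11, 6) = 141; 105 is not s-gonal.
s = 12: P(12, 5) = 105. ✓
Hits: s ∈ {3, 12} → 2.

2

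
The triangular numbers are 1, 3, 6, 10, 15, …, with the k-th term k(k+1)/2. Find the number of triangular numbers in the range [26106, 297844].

The n-th triangular number is n(n+1)/2.
Smallest index with value ≥ 26106: n = 228 (giving 26106).
Largest index with value ≤ 297844: n = 771 (giving 297606).
Indices 228 through 771: 544 terms.

544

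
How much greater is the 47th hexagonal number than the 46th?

185

Consecutive hexagonal numbers differ by 4n − 3: here 4·47 − 3 = 185.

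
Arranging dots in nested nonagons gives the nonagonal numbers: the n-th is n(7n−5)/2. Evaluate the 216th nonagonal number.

The 216th nonagonal number is n(7n−5)/2 with n = 216.
216·(7·216 − 5)/2 = 216·1507/2 = 162756.

162756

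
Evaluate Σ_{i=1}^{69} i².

111895

Σ_{i=1}^{69} i² = 69·70·139/6 = 111895.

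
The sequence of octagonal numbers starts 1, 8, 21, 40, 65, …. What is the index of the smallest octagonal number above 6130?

46

Solve n(3n−2) > 6130 for integer n.
The largest n with value ≤ 6130 is 45 (since 5985 ≤ 6130 < 6256), so the first above is n = 46, value 6256.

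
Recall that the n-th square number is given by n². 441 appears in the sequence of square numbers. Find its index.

21

We need n² = 441, so n = √441 = 21.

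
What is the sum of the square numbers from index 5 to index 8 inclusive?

174

Σ_{i=5}^{8} i² = 204 − 30 = 174.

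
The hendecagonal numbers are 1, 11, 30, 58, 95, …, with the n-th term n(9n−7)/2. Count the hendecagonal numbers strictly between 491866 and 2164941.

363

The n-th hendecagonal number is n(9n−7)/2.
Smallest index with value > 491866: n = 332 (giving 494846).
Largest index with value < 2164941: n = 694 (giving 2164933).
Indices 332 through 694: 363 terms.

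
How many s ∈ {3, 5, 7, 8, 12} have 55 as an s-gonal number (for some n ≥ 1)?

s = 3: P(3, 10) = 55. ✓
s = 5: P(5, 6) = 51 and P(5, 7) = 70; 55 is not s-gonal.
s = 7: P(7, 5) = 55. ✓
s = 8: P(8, 4) = 40 and P(8, 5) = 65; 55 is not s-gonal.
s = 12: P(12, 3) = 33 and P(12, 4) = 64; 55 is not s-gonal.
Hits: s ∈ {3, 7} → 2.

2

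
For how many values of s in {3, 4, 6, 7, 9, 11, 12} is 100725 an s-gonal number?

2

s = 3: P(3, 448) = 100576 and P(3, 449) = 101025; 100725 is not s-gonal.
s = 4: P(4, 317) = 100489 and P(4, 318) = 101124; 100725 is not s-gonal.
s = 6: P(6, 224) = 100128 and P(6, 225) = 101025; 100725 is not s-gonal.
s = 7: P(7, 201) = 100701 and P(7, 202) = 101707; 100725 is not s-gonal.
s = 9: P(9, 170) = 100725. ✓
s = 11: P(11, 150) = 100725. ✓
s = 12: P(12, 142) = 100252 and P(12, 143) = 101673; 100725 is not s-gonal.
Hits: s ∈ {9, 11} → 2.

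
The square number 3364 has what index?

58

We need n² = 3364, so n = √3364 = 58.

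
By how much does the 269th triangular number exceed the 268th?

269

Consecutive triangular numbers differ by n: T_{269} − T_{268} = 269.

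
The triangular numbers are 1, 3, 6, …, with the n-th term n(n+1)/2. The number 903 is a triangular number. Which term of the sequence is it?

42

Set n(n+1)/2 = 903, giving n² + n − 1806 = 0.
So n = (-1 + 85) / 2 = 84/2 = 42.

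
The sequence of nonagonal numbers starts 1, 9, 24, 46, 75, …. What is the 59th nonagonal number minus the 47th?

59·(7·59 − 5)/2 = 12036 and 47·(7·47 − 5)/2 = 7614.
Difference: 12036 − 7614 = 4422.

4422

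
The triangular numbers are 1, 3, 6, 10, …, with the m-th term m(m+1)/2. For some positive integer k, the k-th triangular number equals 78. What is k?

Set n(n+1)/2 = 78, giving n² + n − 156 = 0.
The discriminant is 1 + 8·78 = 625, and √625 = 25.
So n = (-1 + 25) / 2 = 24/2 = 12.
Check: 12·13/2 = 78. ✓

12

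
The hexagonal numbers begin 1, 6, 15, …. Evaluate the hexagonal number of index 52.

5356

The 52nd hexagonal number is n(2n−1) with n = 52.
52·(2·52 − 1) = 52·103 = 5356.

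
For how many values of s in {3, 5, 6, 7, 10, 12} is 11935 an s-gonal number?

s = 3: P(3, 154) = 11935. ✓
s = 5: P(5, 89) = 11837 and P(5, 90) = 12105; 11935 is not s-gonal.
s = 6: P(6, 77) = 11781 and P(6, 78) = 12090; 11935 is not s-gonal.
s = 7: P(7, 69) = 11799 and P(7, 70) = 12145; 11935 is not s-gonal.
s = 10: P(10, 55) = 11935. ✓
s = 12: P(12, 49) = 11809 and P(12, 50) = 12300; 11935 is not s-gonal.
Hits: s ∈ {3, 10} → 2.

2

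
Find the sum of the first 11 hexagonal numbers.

Σ i(2i−1) = 2Σi² − Σi over i = 1..11.
Σi = 66 and Σi² = 506.
2·506 − 1·66 = 946.

946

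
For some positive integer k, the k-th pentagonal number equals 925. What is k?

Set n(3n−1)/2 = 925, giving 3n² − n − 1850 = 0.
So n = (1 + 149) / 6 = 150/6 = 25.

25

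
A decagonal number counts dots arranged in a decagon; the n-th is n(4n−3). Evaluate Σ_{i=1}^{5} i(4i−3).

175

Σ i(4i−3) = 4Σi² − 3Σi over i = 1..5.
Σi = 15 and Σi² = 55.
4·55 − 3·15 = 175.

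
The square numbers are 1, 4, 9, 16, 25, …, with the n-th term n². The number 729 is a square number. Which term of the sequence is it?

We need n² = 729, so n = √729 = 27.

27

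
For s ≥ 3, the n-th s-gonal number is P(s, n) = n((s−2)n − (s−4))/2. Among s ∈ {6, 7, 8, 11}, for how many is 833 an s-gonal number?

2

s = 6: P(6, 20) = 780 and P(6, 21) = 861; 833 is not s-gonal.
s = 7: P(7, 18) = 783 and P(7, 19) = 874; 833 is not s-gonal.
s = 8: P(8, 17) = 833. ✓
s = 11: P(11, 14) = 833. ✓
Hits: s ∈ {8, 11} → 2.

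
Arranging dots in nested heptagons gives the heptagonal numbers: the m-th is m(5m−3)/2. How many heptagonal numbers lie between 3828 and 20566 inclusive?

The n-th heptagonal number is n(5n−3)/2.
Smallest index with value ≥ 3828: n = 40 (giving 3940).
Largest index with value ≤ 20566: n = 91 (giving 20566).
Indices 40 through 91: 52 terms.

52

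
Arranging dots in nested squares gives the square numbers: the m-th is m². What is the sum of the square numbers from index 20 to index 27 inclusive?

4460

Σ_{i=20}^{27} i² = 6930 − 2470 = 4460.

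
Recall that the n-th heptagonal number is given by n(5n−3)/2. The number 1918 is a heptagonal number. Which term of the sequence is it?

Set n(5n−3)/2 = 1918, giving 5n² − 3n − 3836 = 0.
The discriminant is 9 + 40·1918 = 76729, and √76729 = 277.
So n = (3 + 277) / 10 = 280/10 = 28.

28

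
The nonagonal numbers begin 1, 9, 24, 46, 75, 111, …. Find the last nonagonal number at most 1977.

1956

Solve n(7n−5)/2 ≤ 1977 for integer n.
n = 24 gives 1956 ≤ 1977, while n = 25 gives 2125 > 1977; so the answer is 1956.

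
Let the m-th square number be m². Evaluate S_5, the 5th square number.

25

5² = 25.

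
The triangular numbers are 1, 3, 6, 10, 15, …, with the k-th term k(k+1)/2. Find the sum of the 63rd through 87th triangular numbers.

Σ i(i+1)/2 = (Σi² + Σi) / 2 over i = 63..87.
Σi = 3828 − 1953 = 1875 and Σi² = 223300 − 81375 = 141925.
(1·141925 + 1·1875) / 2 = 143800/2 = 71900.

71900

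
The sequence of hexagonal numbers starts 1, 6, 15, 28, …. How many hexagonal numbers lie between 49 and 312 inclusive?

The n-th hexagonal number is n(2n−1).
Smallest index with value ≥ 49: n = 6 (giving 66).
Largest index with value ≤ 312: n = 12 (giving 276).
Indices 6 through 12: 7 terms.

7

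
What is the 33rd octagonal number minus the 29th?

736

33·(3·33 − 2) = 3201 and 29·(3·29 − 2) = 2465.
Difference: 3201 − 2465 = 736.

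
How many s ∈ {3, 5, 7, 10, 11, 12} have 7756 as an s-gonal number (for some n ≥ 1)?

1

s = 3: P(3, 124) = 7750 and P(3, 125) = 7875; 7756 is not s-gonal.
s = 5: P(5, 72) = 7740 and P(5, 73) = 7957; 7756 is not s-gonal.
s = 7: P(7, 56) = 7756. ✓
s = 10: P(10, 44) = 7612 and P(10, 45) = 7965; 7756 is not s-gonal.
s = 11: P(11, 41) = 7421 and P(11, 42) = 7791; 7756 is not s-gonal.
s = 12: P(12, 39) = 7449 and P(12, 40) = 7840; 7756 is not s-gonal.
Hits: s ∈ {7} → 1.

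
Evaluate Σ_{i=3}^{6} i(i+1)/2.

Σ i(i+1)/2 = (Σi² + Σi) / 2 over i = 3..6.
Σi = 21 − 3 = 18 and Σi² = 91 − 5 = 86.
(1·86 + 1·18) / 2 = 104/2 = 52.

52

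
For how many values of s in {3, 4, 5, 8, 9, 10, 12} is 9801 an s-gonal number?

s = 3: P(3, 139) = 9730 and P(3, 140) = 9870; 9801 is not s-gonal.
s = 4: P(4, 99) = 9801. ✓
s = 5: P(5, 81) = 9801. ✓
s = 8: P(8, 57) = 9633 and P(8, 58) = 9976; 9801 is not s-gonal.
s = 9: P(9, 53) = 9699 and P(9, 54) = 10071; 9801 is not s-gonal.
s = 10: P(10, 49) = 9457 and P(10, 50) = 9850; 9801 is not s-gonal.
s = 12: P(12, 44) = 9504 and P(12, 45) = 9945; 9801 is not s-gonal.
Hits: s ∈ {4, 5} → 2.

2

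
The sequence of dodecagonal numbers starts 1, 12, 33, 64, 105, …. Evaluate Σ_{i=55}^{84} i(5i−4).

Σ i(5i−4) = 5Σi² − 4Σi over i = 55..84.
Σi = 3570 − 1485 = 2085 and Σi² = 201110 − 53955 = 147155.
5·147155 − 4·2085 = 727435.

727435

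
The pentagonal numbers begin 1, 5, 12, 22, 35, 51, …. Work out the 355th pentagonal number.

The 355th pentagonal number is n(3n−1)/2 with n = 355.
355·(3·355 − 1)/2 = 355·1064/2 = 355·532 = 188860.

188860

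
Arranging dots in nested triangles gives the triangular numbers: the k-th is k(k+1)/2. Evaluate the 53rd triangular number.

The 53rd triangular number is n(n+1)/2 with n = 53.
53·54/2 = 2862/2 = 1431.

1431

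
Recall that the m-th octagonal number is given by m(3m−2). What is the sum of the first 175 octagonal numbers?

Σ i(3i−2) = 3Σi² − 2Σi over i = 1..175.
Σi = 15400 and Σi² = 1801800.
3·1801800 − 2·15400 = 5374600.

5374600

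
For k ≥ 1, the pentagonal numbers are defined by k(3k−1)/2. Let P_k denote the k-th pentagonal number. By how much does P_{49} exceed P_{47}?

287

49·(3·49 − 1)/2 = 3577 and 47·(3·47 − 1)/2 = 3290.
Difference: 3577 − 3290 = 287.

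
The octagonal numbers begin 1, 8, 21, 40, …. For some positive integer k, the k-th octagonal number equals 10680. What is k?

60

Set n(3n−2) = 10680, giving 3n² − 2n − 10680 = 0.
So n = (2 + 358) / 6 = 360/6 = 60.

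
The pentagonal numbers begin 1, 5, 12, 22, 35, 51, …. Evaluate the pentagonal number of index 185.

51245

The 185th pentagonal number is n(3n−1)/2 with n = 185.
185·(3·185 − 1)/2 = 185·554/2 = 185·277 = 51245.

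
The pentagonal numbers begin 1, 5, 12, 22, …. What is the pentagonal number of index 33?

The 33rd pentagonal number is n(3n−1)/2 with n = 33.
33·(3·33 − 1)/2 = 33·98/2 = 33·49 = 1617.

1617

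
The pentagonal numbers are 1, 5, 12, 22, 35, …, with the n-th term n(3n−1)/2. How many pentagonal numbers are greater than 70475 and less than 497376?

The n-th pentagonal number is n(3n−1)/2.
Smallest index with value > 70475: n = 217 (giving 70525).
Largest index with value < 497376: n = 575 (giving 495650).
Indices 217 through 575: 359 terms.

359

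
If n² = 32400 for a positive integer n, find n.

We need n² = 32400, so n = √32400 = 180.

180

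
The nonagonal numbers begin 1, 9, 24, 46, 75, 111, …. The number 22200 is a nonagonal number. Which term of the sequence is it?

Set n(7n−5)/2 = 22200, giving 7n² − 5n − 44400 = 0.
The discriminant is 25 + 56·22200 = 1243225, and √1243225 = 1115.
So n = (5 + 1115) / 14 = 1120/14 = 80.
Check: 80·(7·80 − 5)/2 = 22200. ✓

80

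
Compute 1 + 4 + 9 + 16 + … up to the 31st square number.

10416

Σ_{i=1}^{31} i² = 31·32·63/6 = 10416.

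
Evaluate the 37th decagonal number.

5365

The 37th decagonal number is n(4n−3) with n = 37.
37·(4·37 − 3) = 37·145 = 5365.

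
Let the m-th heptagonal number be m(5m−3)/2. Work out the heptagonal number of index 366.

The 366th heptagonal number is n(5n−3)/2 with n = 366.
366·(5·366 − 3)/2 = 366·1827/2 = 334341.

334341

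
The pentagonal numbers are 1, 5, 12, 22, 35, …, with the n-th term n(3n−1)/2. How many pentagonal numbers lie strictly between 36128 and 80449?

The n-th pentagonal number is n(3n−1)/2.
Smallest index with value > 36128: n = 156 (giving 36426).
Largest index with value < 80449: n = 231 (giving 79926).
Indices 156 through 231: 76 terms.

76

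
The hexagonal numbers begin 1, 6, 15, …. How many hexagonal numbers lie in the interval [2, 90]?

The n-th hexagonal number is n(2n−1).
Smallest index with value ≥ 2: n = 2 (giving 6).
Largest index with value ≤ 90: n = 6 (giving 66).
Indices 2 through 6: 5 terms.

5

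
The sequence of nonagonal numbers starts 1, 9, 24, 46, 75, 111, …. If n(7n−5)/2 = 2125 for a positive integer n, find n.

Set n(7n−5)/2 = 2125, giving 7n² − 5n − 4250 = 0.
The discriminant is 25 + 56·2125 = 119025, and √119025 = 345.
So n = (5 + 345) / 14 = 350/14 = 25.
Check: 25·(7·25 − 5)/2 = 2125. ✓

25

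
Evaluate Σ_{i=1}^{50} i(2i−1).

84575

Σ i(2i−1) = 2Σi² − Σi over i = 1..50.
Σi = 1275 and Σi² = 42925.
2·42925 − 1·1275 = 84575.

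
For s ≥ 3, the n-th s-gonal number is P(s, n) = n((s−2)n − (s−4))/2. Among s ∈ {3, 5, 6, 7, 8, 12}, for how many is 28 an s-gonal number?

2

s = 3: P(3, 7) = 28. ✓
s = 5: P(5, 4) = 22 and P(5, 5) = 35; 28 is not s-gonal.
s = 6: P(6, 4) = 28. ✓
s = 7: P(7, 3) = 18 and P(7, 4) = 34; 28 is not s-gonal.
s = 8: P(8, 3) = 21 and P(8, 4) = 40; 28 is not s-gonal.
s = 12: P(12, 2) = 12 and P(12, 3) = 33; 28 is not s-gonal.
Hits: s ∈ {3, 6} → 2.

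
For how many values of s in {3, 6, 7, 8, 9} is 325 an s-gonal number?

s = 3: P(3, 25) = 325. ✓
s = 6: P(6, 13) = 325. ✓
s = 7: P(7, 11) = 286 and P(7, 12) = 342; 325 is not s-gonal.
s = 8: P(8, 10) = 280 and P(8, 11) = 341; 325 is not s-gonal.
s = 9: P(9, 10) = 325. ✓
Hits: s ∈ {3, 6, 9} → 3.

3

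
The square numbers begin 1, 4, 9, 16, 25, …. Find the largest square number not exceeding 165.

Solve n² ≤ 165 for integer n.
n = 12 gives 144 ≤ 165, while n = 13 gives 169 > 165; so the answer is 144.

144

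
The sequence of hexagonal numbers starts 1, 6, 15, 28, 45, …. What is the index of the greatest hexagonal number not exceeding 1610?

Solve n(2n−1) ≤ 1610 for integer n.
n = 28 gives 1540 ≤ 1610, while n = 29 gives 1653 > 1610; so the answer is index 28.

28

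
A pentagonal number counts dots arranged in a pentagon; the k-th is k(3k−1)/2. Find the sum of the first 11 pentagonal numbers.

726

Σ i(3i−1)/2 = (3Σi² − Σi) / 2 over i = 1..11.
Σi = 66 and Σi² = 506.
(3·506 − 1·66) / 2 = 1452/2 = 726.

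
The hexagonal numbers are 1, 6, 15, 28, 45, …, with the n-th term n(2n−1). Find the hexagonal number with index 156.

The 156th hexagonal number is n(2n−1) with n = 156.
156·(2·156 − 1) = 156·311 = 48516.

48516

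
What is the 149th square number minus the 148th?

297

n² − (n−1)² = 2n − 1, so 149² − 148² = 2·149 − 1 = 297.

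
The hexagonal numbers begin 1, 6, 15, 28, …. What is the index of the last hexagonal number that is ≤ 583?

Solve n(2n−1) ≤ 583 for integer n.
n = 17 gives 561 ≤ 583, while n = 18 gives 630 > 583; so the answer is index 17.

17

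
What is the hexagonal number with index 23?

1035

The 23rd hexagonal number is n(2n−1) with n = 23.
23·(2·23 − 1) = 23·45 = 1035.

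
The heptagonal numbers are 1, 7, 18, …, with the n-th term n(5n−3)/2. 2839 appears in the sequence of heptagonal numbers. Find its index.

34

Set n(5n−3)/2 = 2839, giving 5n² − 3n − 5678 = 0.
The discriminant is 9 + 40·2839 = 113569, and √113569 = 337.
So n = (3 + 337) / 10 = 340/10 = 34.
Check: 34·(5·34 − 3)/2 = 2839. ✓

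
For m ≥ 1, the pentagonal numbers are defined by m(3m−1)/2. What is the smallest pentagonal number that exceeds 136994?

Solve n(3n−1)/2 > 136994 for integer n.
The largest n with value ≤ 136994 is 302 (since 136655 ≤ 136994 < 137562), so the first above is n = 303, value 137562.

137562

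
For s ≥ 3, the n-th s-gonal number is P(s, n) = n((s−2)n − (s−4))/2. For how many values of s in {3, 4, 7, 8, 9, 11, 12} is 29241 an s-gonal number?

s = 3: P(3, 241) = 29161 and P(3, 242) = 29403; 29241 is not s-gonal.
s = 4: P(4, 171) = 29241. ✓
s = 7: P(7, 108) = 28998 and P(7, 109) = 29539; 29241 is not s-gonal.
s = 8: P(8, 99) = 29205 and P(8, 100) = 29800; 29241 is not s-gonal.
s = 9: P(9, 91) = 28756 and P(9, 92) = 29394; 29241 is not s-gonal.
s = 11: P(11, 81) = 29241. ✓
s = 12: P(12, 76) = 28576 and P(12, 77) = 29337; 29241 is not s-gonal.
Hits: s ∈ {4, 11} → 2.

2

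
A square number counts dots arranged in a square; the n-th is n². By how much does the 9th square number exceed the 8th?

17

n² − (n−1)² = 2n − 1, so 9² − 8² = 2·9 − 1 = 17.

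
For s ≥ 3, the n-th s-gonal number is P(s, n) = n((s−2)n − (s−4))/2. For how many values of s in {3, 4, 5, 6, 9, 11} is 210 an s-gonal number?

2

s = 3: P(3, 20) = 210. ✓
s = 4: P(4, 14) = 196 and P(4, 15) = 225; 210 is not s-gonal.
s = 5: P(5, 12) = 210. ✓
s = 6: P(6, 10) = 190 and P(6, 11) = 231; 210 is not s-gonal.
s = 9: P(9, 8) = 204 and P(9, 9) = 261; 210 is not s-gonal.
s = 11: P(11, 7) = 196 and P(11, 8) = 260; 210 is not s-gonal.
Hits: s ∈ {3, 5} → 2.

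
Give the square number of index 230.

52900

230² = 52900.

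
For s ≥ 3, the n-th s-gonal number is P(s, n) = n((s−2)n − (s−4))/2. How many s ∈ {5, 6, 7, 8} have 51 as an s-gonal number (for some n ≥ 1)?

1

s = 5: P(5, 6) = 51. ✓
s = 6: P(6, 5) = 45 and P(6, 6) = 66; 51 is not s-gonal.
s = 7: P(7, 4) = 34 and P(7, 5) = 55; 51 is not s-gonal.
s = 8: P(8, 4) = 40 and P(8, 5) = 65; 51 is not s-gonal.
Hits: s ∈ {5} → 1.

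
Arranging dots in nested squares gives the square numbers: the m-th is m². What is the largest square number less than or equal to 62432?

Solve n² ≤ 62432 for integer n.
n = 249 gives 62001 ≤ 62432, while n = 250 gives 62500 > 62432; so the answer is 62001.

62001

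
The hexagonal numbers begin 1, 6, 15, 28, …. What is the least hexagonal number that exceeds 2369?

Solve n(2n−1) > 2369 for integer n.
The largest n with value ≤ 2369 is 34 (since 2278 ≤ 2369 < 2415), so the first above is n = 35, value 2415.

2415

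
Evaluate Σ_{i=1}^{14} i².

1015

Σ_{i=1}^{14} i² = 14·15·29/6 = 1015.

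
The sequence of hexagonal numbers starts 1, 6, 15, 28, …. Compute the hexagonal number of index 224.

The 224th hexagonal number is n(2n−1) with n = 224.
224·(2·224 − 1) = 224·447 = 100128.

100128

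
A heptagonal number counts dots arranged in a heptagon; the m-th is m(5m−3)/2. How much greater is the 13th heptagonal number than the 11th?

13·(5·13 − 3)/2 = 403 and 11·(5·11 − 3)/2 = 286.
Difference: 403 − 286 = 117.

117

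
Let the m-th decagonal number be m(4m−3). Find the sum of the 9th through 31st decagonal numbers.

39468

Σ i(4i−3) = 4Σi² − 3Σi over i = 9..31.
Σi = 496 − 36 = 460 and Σi² = 10416 − 204 = 10212.
4·10212 − 3·460 = 39468.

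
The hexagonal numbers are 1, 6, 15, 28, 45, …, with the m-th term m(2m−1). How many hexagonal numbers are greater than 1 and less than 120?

The n-th hexagonal number is n(2n−1).
Smallest index with value > 1: n = 2 (giving 6).
Largest index with value < 120: n = 7 (giving 91).
Indices 2 through 7: 6 terms.

6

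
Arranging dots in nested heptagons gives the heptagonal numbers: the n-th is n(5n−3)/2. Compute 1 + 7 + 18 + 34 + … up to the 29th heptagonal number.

20735

Σ i(5i−3)/2 = (5Σi² − 3Σi) / 2 over i = 1..29.
Σi = 435 and Σi² = 8555.
(5·8555 − 3·435) / 2 = 41470/2 = 20735.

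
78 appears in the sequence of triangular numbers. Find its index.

Set n(n+1)/2 = 78, giving n² + n − 156 = 0.
The discriminant is 1 + 8·78 = 625, and √625 = 25.
So n = (-1 + 25) / 2 = 24/2 = 12.

12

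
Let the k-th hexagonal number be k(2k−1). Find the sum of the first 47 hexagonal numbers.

70312

Σ i(2i−1) = 2Σi² − Σi over i = 1..47.
Σi = 1128 and Σi² = 35720.
2·35720 − 1·1128 = 70312.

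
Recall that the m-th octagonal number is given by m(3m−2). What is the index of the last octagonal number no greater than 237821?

281

Solve n(3n−2) ≤ 237821 for integer n.
n = 281 gives 236321 ≤ 237821, while n = 282 gives 238008 > 237821; so the answer is index 281.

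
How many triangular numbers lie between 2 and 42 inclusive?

The n-th triangular number is n(n+1)/2.
Smallest index with value ≥ 2: n = 2 (giving 3).
Largest index with value ≤ 42: n = 8 (giving 36).
Indices 2 through 8: 7 terms.

7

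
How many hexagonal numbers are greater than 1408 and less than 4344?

The n-th hexagonal number is n(2n−1).
Smallest index with value > 1408: n = 27 (giving 1431).
Largest index with value < 4344: n = 46 (giving 4186).
Indices 27 through 46: 20 terms.

20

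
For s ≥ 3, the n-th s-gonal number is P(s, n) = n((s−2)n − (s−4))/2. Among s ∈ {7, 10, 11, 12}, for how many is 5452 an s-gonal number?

1

s = 7: P(7, 47) = 5452. ✓
s = 10: P(10, 37) = 5365 and P(10, 38) = 5662; 5452 is not s-gonal.
s = 11: P(11, 35) = 5390 and P(11, 36) = 5706; 5452 is not s-gonal.
s = 12: P(12, 33) = 5313 and P(12, 34) = 5644; 5452 is not s-gonal.
Hits: s ∈ {7} → 1.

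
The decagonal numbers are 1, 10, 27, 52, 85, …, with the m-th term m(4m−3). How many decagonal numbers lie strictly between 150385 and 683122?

219

The n-th decagonal number is n(4n−3).
Smallest index with value > 150385: n = 195 (giving 151515).
Largest index with value < 683122: n = 413 (giving 681037).
Indices 195 through 413: 219 terms.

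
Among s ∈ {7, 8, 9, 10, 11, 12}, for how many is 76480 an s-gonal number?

s = 7: P(7, 175) = 76300 and P(7, 176) = 77176; 76480 is not s-gonal.
s = 8: P(8, 160) = 76480. ✓
s = 9: P(9, 148) = 76294 and P(9, 149) = 77331; 76480 is not s-gonal.
s = 10: P(10, 138) = 75762 and P(10, 139) = 76867; 76480 is not s-gonal.
s = 11: P(11, 130) = 75595 and P(11, 131) = 76766; 76480 is not s-gonal.
s = 12: P(12, 124) = 76384 and P(12, 125) = 77625; 76480 is not s-gonal.
Hits: s ∈ {8} → 1.

1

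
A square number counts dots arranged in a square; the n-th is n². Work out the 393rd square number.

The 393rd square number is n² with n = 393.
393² = 154449.

154449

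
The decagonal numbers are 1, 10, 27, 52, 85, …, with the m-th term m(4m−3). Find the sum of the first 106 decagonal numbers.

1593551

Σ i(4i−3) = 4Σi² − 3Σi over i = 1..106.
Σi = 5671 and Σi² = 402641.
4·402641 − 3·5671 = 1593551.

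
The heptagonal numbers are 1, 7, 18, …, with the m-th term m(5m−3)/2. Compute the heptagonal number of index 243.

147258

243·(5·243 − 3)/2 = 243·1212/2 = 243·606 = 147258.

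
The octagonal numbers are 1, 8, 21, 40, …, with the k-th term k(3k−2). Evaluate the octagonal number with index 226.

152776

226·(3·226 − 2) = 226·676 = 152776.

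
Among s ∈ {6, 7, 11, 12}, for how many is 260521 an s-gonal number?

s = 6: P(6, 361) = 260281 and P(6, 362) = 261726; 260521 is not s-gonal.
s = 7: P(7, 323) = 260338 and P(7, 324) = 261954; 260521 is not s-gonal.
s = 11: P(11, 241) = 260521. ✓
s = 12: P(12, 228) = 259008 and P(12, 229) = 261289; 260521 is not s-gonal.
Hits: s ∈ {11} → 1.

1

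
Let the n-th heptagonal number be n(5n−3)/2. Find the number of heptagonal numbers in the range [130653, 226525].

73

The n-th heptagonal number is n(5n−3)/2.
Smallest index with value ≥ 130653: n = 229 (giving 130759).
Largest index with value ≤ 226525: n = 301 (giving 226051).
Indices 229 through 301: 73 terms.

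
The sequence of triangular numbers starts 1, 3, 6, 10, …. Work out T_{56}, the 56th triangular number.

The 56th triangular number is n(n+1)/2 with n = 56.
56·57/2 = 3192/2 = 1596.

1596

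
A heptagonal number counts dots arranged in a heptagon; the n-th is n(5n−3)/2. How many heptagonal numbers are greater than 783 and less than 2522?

The n-th heptagonal number is n(5n−3)/2.
Smallest index with value > 783: n = 19 (giving 874).
Largest index with value < 2522: n = 32 (giving 2512).
Indices 19 through 32: 14 terms.

14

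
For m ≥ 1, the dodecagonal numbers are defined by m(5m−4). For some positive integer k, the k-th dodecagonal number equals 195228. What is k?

198

Set n(5n−4) = 195228, giving 5n² − 4n − 195228 = 0.
The discriminant is 16 + 20·195228 = 3904576, and √3904576 = 1976.
So n = (4 + 1976) / 10 = 1980/10 = 198.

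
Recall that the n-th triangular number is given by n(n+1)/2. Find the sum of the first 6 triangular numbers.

56

Σ i(i+1)/2 = (Σi² + Σi) / 2 over i = 1..6.
Σi = 21 and Σi² = 91.
(1·91 + 1·21) / 2 = 112/2 = 56.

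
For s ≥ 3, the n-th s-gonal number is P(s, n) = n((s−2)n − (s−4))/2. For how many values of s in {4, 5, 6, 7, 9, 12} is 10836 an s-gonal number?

1

s = 4: P(4, 104) = 10816 and P(4, 105) = 11025; 10836 is not s-gonal.
s = 5: P(5, 85) = 10795 and P(5, 86) = 11051; 10836 is not s-gonal.
s = 6: P(6, 73) = 10585 and P(6, 74) = 10878; 10836 is not s-gonal.
s = 7: P(7, 66) = 10791 and P(7, 67) = 11122; 10836 is not s-gonal.
s = 9: P(9, 56) = 10836. ✓
s = 12: P(12, 46) = 10396 and P(12, 47) = 10857; 10836 is not s-gonal.
Hits: s ∈ {9} → 1.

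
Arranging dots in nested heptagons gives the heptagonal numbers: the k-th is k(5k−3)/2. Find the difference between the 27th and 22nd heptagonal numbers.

27·(5·27 − 3)/2 = 1782 and 22·(5·22 − 3)/2 = 1177.
Difference: 1782 − 1177 = 605.

605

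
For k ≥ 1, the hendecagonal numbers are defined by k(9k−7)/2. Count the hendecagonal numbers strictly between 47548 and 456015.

The n-th hendecagonal number is n(9n−7)/2.
Smallest index with value > 47548: n = 104 (giving 48308).
Largest index with value < 456015: n = 318 (giving 453945).
Indices 104 through 318: 215 terms.

215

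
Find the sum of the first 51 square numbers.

45526

Σ_{i=1}^{51} i² = 51·52·103/6 = 45526.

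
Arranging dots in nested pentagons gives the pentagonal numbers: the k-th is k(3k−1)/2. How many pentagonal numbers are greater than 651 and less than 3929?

The n-th pentagonal number is n(3n−1)/2.
Smallest index with value > 651: n = 22 (giving 715).
Largest index with value < 3929: n = 51 (giving 3876).
Indices 22 through 51: 30 terms.

30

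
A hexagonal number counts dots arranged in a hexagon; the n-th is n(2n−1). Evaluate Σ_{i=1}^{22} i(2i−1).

7337

Σ i(2i−1) = 2Σi² − Σi over i = 1..22.
Σi = 253 and Σi² = 3795.
2·3795 − 1·253 = 7337.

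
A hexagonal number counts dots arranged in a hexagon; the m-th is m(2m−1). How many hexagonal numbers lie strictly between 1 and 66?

The n-th hexagonal number is n(2n−1).
Smallest index with value > 1: n = 2 (giving 6).
Largest index with value < 66: n = 5 (giving 45).
Indices 2 through 5: 4 terms.

4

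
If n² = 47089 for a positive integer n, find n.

217

We need n² = 47089, so n = √47089 = 217.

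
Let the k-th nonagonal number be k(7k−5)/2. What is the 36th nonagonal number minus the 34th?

36·(7·36 − 5)/2 = 4446 and 34·(7·34 − 5)/2 = 3961.
Difference: 4446 − 3961 = 485.

485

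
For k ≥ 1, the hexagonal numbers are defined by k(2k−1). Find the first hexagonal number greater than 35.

Solve n(2n−1) > 35 for integer n.
The largest n with value ≤ 35 is 4 (since 28 ≤ 35 < 45), so the first above is n = 5, value 45.

45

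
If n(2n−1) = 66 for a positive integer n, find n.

6

Set n(2n−1) = 66, giving 2n² − n − 66 = 0.
The discriminant is 1 + 8·66 = 529, and √529 = 23.
So n = (1 + 23) / 4 = 24/4 = 6.
Check: 6·(2·6 − 1) = 66. ✓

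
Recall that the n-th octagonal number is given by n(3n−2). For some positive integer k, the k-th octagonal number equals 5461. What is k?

Set n(3n−2) = 5461, giving 3n² − 2n − 5461 = 0.
The discriminant is 4 + 12·5461 = 65536, and √65536 = 256.
So n = (2 + 256) / 6 = 258/6 = 43.
Check: 43·(3·43 − 2) = 5461. ✓

43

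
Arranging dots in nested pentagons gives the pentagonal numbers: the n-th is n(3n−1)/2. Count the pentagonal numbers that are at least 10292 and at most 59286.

The n-th pentagonal number is n(3n−1)/2.
Smallest index with value ≥ 10292: n = 83 (giving 10292).
Largest index with value ≤ 59286: n = 198 (giving 58707).
Indices 83 through 198: 116 terms.

116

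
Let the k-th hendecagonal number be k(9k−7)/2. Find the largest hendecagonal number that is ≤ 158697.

158390

Solve n(9n−7)/2 ≤ 158697 for integer n.
n = 188 gives 158390 ≤ 158697, while n = 189 gives 160083 > 158697; so the answer is 158390.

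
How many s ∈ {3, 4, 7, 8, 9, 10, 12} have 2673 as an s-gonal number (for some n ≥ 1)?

1

s = 3: P(3, 72) = 2628 and P(3, 73) = 2701; 2673 is not s-gonal.
s = 4: P(4, 51) = 2601 and P(4, 52) = 2704; 2673 is not s-gonal.
s = 7: P(7, 33) = 2673. ✓
s = 8: P(8, 30) = 2640 and P(8, 31) = 2821; 2673 is not s-gonal.
s = 9: P(9, 27) = 2484 and P(9, 28) = 2674; 2673 is not s-gonal.
s = 10: P(10, 26) = 2626 and P(10, 27) = 2835; 2673 is not s-gonal.
s = 12: P(12, 23) = 2553 and P(12, 24) = 2784; 2673 is not s-gonal.
Hits: s ∈ {7} → 1.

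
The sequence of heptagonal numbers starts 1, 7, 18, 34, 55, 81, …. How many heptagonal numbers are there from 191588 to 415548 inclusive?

The n-th heptagonal number is n(5n−3)/2.
Smallest index with value ≥ 191588: n = 278 (giving 192793).
Largest index with value ≤ 415548: n = 408 (giving 415548).
Indices 278 through 408: 131 terms.

131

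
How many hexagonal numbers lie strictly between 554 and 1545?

The n-th hexagonal number is n(2n−1).
Smallest index with value > 554: n = 17 (giving 561).
Largest index with value < 1545: n = 28 (giving 1540).
Indices 17 through 28: 12 terms.

12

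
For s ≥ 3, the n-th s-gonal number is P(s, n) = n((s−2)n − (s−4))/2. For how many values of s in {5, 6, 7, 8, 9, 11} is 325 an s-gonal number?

s = 5: P(5, 14) = 287 and P(5, 15) = 330; 325 is not s-gonal.
s = 6: P(6, 13) = 325. ✓
s = 7: P(7, 11) = 286 and P(7, 12) = 342; 325 is not s-gonal.
s = 8: P(8, 10) = 280 and P(8, 11) = 341; 325 is not s-gonal.
s = 9: P(9, 10) = 325. ✓
s = 11: P(11, 8) = 260 and P(11, 9) = 333; 325 is not s-gonal.
Hits: s ∈ {6, 9} → 2.

2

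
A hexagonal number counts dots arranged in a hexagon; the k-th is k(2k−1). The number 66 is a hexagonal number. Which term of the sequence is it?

Set n(2n−1) = 66, giving 2n² − n − 66 = 0.
The discriminant is 1 + 8·66 = 529, and √529 = 23.
So n = (1 + 23) / 4 = 24/4 = 6.

6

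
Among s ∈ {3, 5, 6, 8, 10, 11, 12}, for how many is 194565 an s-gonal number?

s = 3: P(3, 623) = 194376 and P(3, 624) = 195000; 194565 is not s-gonal.
s = 5: P(5, 360) = 194220 and P(5, 361) = 195301; 194565 is not s-gonal.
s = 6: P(6, 312) = 194376 and P(6, 313) = 195625; 194565 is not s-gonal.
s = 8: P(8, 255) = 194565. ✓
s = 10: P(10, 220) = 192940 and P(10, 221) = 194701; 194565 is not s-gonal.
s = 11: P(11, 208) = 193960 and P(11, 209) = 195833; 194565 is not s-gonal.
s = 12: P(12, 197) = 193257 and P(12, 198) = 195228; 194565 is not s-gonal.
Hits: s ∈ {8} → 1.

1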